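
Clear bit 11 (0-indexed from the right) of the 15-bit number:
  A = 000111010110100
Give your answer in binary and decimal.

Mask = ~(1 << 11) = 111011111111111
Bit 11 of A is 1, so AND-ing with the mask clears it to 0.
  000111010110100
& 111011111111111
-----------------
  000011010110100

Answer: 000011010110100 (1716)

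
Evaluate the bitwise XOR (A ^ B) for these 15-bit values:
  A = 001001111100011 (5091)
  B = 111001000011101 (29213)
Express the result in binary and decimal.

Apply ^ to each column (1 where bits differ):
  001001111100011
^ 111001000011101
-----------------
  110000111111110

Answer: 110000111111110 (25086)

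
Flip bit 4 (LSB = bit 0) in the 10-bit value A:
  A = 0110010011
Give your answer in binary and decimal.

Mask = 1 << 4 = 0000010000
Bit 4 of A is 1; XOR with the mask flips it to 0.
  0110010011
^ 0000010000
------------
  0110000011

Answer: 0110000011 (387)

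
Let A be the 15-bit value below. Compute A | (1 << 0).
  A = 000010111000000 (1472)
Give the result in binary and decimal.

Mask = 1 << 0 = 000000000000001
Bit 0 of A is 0, so OR-ing with the mask flips it to 1.
  000010111000000
| 000000000000001
-----------------
  000010111000001

Answer: 000010111000001 (1473)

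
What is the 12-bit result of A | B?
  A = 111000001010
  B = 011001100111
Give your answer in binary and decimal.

Apply | to each column (1 where either bit is 1):
  111000001010
| 011001100111
--------------
  111001101111

Answer: 111001101111 (3695)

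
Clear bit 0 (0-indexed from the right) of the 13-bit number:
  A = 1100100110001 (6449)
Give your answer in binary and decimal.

Mask = ~(1 << 0) = 1111111111110
Bit 0 of A is 1, so AND-ing with the mask clears it to 0.
  1100100110001
& 1111111111110
---------------
  1100100110000

Answer: 1100100110000 (6448)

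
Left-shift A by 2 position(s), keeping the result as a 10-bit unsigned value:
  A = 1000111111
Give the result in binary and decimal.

Shift left by 2: drop the top 2 bit(s), append 2 zero(s) on the right.
  1000111111  ->  discard [10], keep [00111111], append 00
= 0011111100

Answer: 0011111100 (252)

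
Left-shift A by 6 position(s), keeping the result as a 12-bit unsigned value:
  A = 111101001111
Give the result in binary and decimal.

Shift left by 6: drop the top 6 bit(s), append 6 zero(s) on the right.
  111101001111  ->  discard [111101], keep [001111], append 000000
= 001111000000

Answer: 001111000000 (960)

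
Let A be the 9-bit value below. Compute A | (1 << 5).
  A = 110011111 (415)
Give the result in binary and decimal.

Mask = 1 << 5 = 000100000
Bit 5 of A is 0, so OR-ing with the mask flips it to 1.
  110011111
| 000100000
-----------
  110111111

Answer: 110111111 (447)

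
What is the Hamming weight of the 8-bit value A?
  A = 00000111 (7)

00000111
1-bits at positions (from bit 0 = LSB): 0, 1, 2
Count = 3

Answer: 3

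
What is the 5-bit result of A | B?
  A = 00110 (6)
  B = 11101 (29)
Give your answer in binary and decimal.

Apply | to each column (1 where either bit is 1):
  00110
| 11101
-------
  11111

Answer: 11111 (31)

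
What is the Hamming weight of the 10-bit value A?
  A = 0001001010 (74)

0001001010
1-bits at positions (from bit 0 = LSB): 1, 3, 6
Count = 3

Answer: 3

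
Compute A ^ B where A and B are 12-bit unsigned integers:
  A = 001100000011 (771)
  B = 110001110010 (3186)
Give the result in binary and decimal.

Apply ^ to each column (1 where bits differ):
  001100000011
^ 110001110010
--------------
  111101110001

Answer: 111101110001 (3953)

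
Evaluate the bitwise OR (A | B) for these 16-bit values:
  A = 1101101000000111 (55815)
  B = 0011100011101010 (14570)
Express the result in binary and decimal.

Apply | to each column (1 where either bit is 1):
  1101101000000111
| 0011100011101010
------------------
  1111101011101111

Answer: 1111101011101111 (64239)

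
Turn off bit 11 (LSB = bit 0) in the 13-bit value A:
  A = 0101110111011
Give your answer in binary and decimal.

Mask = ~(1 << 11) = 1011111111111
Bit 11 of A is 1, so AND-ing with the mask clears it to 0.
  0101110111011
& 1011111111111
---------------
  0001110111011

Answer: 0001110111011 (955)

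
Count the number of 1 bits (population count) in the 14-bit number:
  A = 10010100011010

10010100011010
1-bits at positions (from bit 0 = LSB): 1, 3, 4, 8, 10, 13
Count = 6

Answer: 6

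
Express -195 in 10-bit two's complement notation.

1. Binary of +195:  0011000011
2. Invert bits:     1100111100
3. Add 1:           1100111101

Answer: 1100111101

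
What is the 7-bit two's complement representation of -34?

1. Binary of +34:  0100010
2. Invert bits:     1011101
3. Add 1:           1011110

Answer: 1011110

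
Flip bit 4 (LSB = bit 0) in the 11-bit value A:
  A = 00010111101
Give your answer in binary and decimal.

Mask = 1 << 4 = 00000010000
Bit 4 of A is 1; XOR with the mask flips it to 0.
  00010111101
^ 00000010000
-------------
  00010101101

Answer: 00010101101 (173)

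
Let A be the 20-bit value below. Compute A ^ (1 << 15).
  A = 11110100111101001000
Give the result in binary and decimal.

Mask = 1 << 15 = 00001000000000000000
Bit 15 of A is 0; XOR with the mask flips it to 1.
  11110100111101001000
^ 00001000000000000000
----------------------
  11111100111101001000

Answer: 11111100111101001000 (1036104)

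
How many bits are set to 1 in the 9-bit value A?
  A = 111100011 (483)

111100011
1-bits at positions (from bit 0 = LSB): 0, 1, 5, 6, 7, 8
Count = 6

Answer: 6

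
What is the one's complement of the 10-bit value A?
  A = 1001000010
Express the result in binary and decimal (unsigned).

Flip each bit (0->1, 1->0):
  1001000010
  0110111101

Answer: 0110111101 (445)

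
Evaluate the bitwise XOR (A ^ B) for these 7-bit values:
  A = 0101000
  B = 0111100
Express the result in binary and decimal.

Apply ^ to each column (1 where bits differ):
  0101000
^ 0111100
---------
  0010100

Answer: 0010100 (20)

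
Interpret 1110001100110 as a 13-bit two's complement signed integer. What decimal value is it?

MSB is 1, so the value is negative. Find the magnitude:
1. Invert bits:  0001110011001
2. Add 1:        0001110011010  = 922
3. Apply sign:   -922

Answer: -922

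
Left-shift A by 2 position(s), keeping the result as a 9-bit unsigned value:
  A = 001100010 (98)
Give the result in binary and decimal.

Shift left by 2: drop the top 2 bit(s), append 2 zero(s) on the right.
  001100010  ->  discard [00], keep [1100010], append 00
= 110001000

Answer: 110001000 (392)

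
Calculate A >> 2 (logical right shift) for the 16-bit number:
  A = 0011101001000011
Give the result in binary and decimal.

Logical shift right by 2: drop the bottom 2 bit(s), prepend 2 zero(s) on the left.
  0011101001000011  ->  keep [00111010010000], discard [11], prepend 00
= 0000111010010000

Answer: 0000111010010000 (3728)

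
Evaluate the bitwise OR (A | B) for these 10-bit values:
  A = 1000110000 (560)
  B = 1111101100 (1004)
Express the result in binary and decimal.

Apply | to each column (1 where either bit is 1):
  1000110000
| 1111101100
------------
  1111111100

Answer: 1111111100 (1020)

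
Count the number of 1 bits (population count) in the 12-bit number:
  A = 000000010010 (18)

000000010010
1-bits at positions (from bit 0 = LSB): 1, 4
Count = 2

Answer: 2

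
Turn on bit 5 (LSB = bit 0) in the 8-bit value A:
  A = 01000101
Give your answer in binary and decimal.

Mask = 1 << 5 = 00100000
Bit 5 of A is 0, so OR-ing with the mask flips it to 1.
  01000101
| 00100000
----------
  01100101

Answer: 01100101 (101)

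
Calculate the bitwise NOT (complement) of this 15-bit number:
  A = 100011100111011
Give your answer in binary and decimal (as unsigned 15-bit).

Flip each bit (0->1, 1->0):
  100011100111011
  011100011000100

Answer: 011100011000100 (14532)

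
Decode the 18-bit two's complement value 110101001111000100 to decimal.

MSB is 1, so the value is negative. Find the magnitude:
1. Invert bits:  001010110000111011
2. Add 1:        001010110000111100  = 44092
3. Apply sign:   -44092

Answer: -44092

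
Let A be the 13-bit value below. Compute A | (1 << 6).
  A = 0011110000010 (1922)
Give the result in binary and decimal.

Mask = 1 << 6 = 0000001000000
Bit 6 of A is 0, so OR-ing with the mask flips it to 1.
  0011110000010
| 0000001000000
---------------
  0011111000010

Answer: 0011111000010 (1986)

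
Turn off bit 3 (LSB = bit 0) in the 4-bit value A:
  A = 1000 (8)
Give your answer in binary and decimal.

Mask = ~(1 << 3) = 0111
Bit 3 of A is 1, so AND-ing with the mask clears it to 0.
  1000
& 0111
------
  0000

Answer: 0000 (0)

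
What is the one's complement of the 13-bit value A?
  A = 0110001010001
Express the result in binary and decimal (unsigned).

Flip each bit (0->1, 1->0):
  0110001010001
  1001110101110

Answer: 1001110101110 (5038)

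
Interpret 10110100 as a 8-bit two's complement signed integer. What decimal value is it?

MSB is 1, so the value is negative. Find the magnitude:
1. Invert bits:  01001011
2. Add 1:        01001100  = 76
3. Apply sign:   -76

Answer: -76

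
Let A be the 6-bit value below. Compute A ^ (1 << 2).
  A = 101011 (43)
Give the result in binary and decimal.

Mask = 1 << 2 = 000100
Bit 2 of A is 0; XOR with the mask flips it to 1.
  101011
^ 000100
--------
  101111

Answer: 101111 (47)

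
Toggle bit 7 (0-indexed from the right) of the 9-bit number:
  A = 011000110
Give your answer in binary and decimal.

Mask = 1 << 7 = 010000000
Bit 7 of A is 1; XOR with the mask flips it to 0.
  011000110
^ 010000000
-----------
  001000110

Answer: 001000110 (70)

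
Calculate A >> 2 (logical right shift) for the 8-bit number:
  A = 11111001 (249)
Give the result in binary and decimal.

Logical shift right by 2: drop the bottom 2 bit(s), prepend 2 zero(s) on the left.
  11111001  ->  keep [111110], discard [01], prepend 00
= 00111110

Answer: 00111110 (62)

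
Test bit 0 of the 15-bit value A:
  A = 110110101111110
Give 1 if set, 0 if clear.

Bit 0 is the 1st from the right.
  110110101111110
                ^
That bit is 0.

Answer: 0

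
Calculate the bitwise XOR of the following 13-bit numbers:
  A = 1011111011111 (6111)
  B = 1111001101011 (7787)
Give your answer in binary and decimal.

Apply ^ to each column (1 where bits differ):
  1011111011111
^ 1111001101011
---------------
  0100110110100

Answer: 0100110110100 (2484)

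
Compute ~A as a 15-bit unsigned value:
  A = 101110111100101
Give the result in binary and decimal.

Flip each bit (0->1, 1->0):
  101110111100101
  010001000011010

Answer: 010001000011010 (8730)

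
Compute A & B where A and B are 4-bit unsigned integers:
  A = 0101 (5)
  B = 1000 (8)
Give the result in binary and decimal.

Apply & to each column (1 only where both bits are 1):
  0101
& 1000
------
  0000

Answer: 0000 (0)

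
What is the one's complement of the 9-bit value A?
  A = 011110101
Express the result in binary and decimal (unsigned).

Flip each bit (0->1, 1->0):
  011110101
  100001010

Answer: 100001010 (266)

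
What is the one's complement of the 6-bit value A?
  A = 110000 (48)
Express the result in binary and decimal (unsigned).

Flip each bit (0->1, 1->0):
  110000
  001111

Answer: 001111 (15)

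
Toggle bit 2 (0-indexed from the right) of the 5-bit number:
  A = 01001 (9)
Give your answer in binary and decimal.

Mask = 1 << 2 = 00100
Bit 2 of A is 0; XOR with the mask flips it to 1.
  01001
^ 00100
-------
  01101

Answer: 01101 (13)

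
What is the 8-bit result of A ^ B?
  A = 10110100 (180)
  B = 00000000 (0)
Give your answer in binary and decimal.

Apply ^ to each column (1 where bits differ):
  10110100
^ 00000000
----------
  10110100

Answer: 10110100 (180)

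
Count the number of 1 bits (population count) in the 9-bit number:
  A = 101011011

101011011
1-bits at positions (from bit 0 = LSB): 0, 1, 3, 4, 6, 8
Count = 6

Answer: 6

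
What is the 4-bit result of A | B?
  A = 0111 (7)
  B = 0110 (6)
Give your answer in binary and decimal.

Apply | to each column (1 where either bit is 1):
  0111
| 0110
------
  0111

Answer: 0111 (7)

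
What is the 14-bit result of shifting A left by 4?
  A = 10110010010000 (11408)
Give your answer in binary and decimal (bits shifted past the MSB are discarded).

Shift left by 4: drop the top 4 bit(s), append 4 zero(s) on the right.
  10110010010000  ->  discard [1011], keep [0010010000], append 0000
= 00100100000000

Answer: 00100100000000 (2304)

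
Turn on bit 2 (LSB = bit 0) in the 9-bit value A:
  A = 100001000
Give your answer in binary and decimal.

Mask = 1 << 2 = 000000100
Bit 2 of A is 0, so OR-ing with the mask flips it to 1.
  100001000
| 000000100
-----------
  100001100

Answer: 100001100 (268)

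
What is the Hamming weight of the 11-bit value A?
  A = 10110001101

10110001101
1-bits at positions (from bit 0 = LSB): 0, 2, 3, 7, 8, 10
Count = 6

Answer: 6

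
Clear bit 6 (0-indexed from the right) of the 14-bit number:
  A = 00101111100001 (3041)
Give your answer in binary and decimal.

Mask = ~(1 << 6) = 11111110111111
Bit 6 of A is 1, so AND-ing with the mask clears it to 0.
  00101111100001
& 11111110111111
----------------
  00101110100001

Answer: 00101110100001 (2977)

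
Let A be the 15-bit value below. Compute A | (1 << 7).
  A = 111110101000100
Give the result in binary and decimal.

Mask = 1 << 7 = 000000010000000
Bit 7 of A is 0, so OR-ing with the mask flips it to 1.
  111110101000100
| 000000010000000
-----------------
  111110111000100

Answer: 111110111000100 (32196)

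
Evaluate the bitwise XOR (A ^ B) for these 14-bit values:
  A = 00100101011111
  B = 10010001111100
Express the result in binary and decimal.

Apply ^ to each column (1 where bits differ):
  00100101011111
^ 10010001111100
----------------
  10110100100011

Answer: 10110100100011 (11555)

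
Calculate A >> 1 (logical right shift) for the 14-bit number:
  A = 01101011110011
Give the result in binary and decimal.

Logical shift right by 1: drop the bottom 1 bit(s), prepend 1 zero(s) on the left.
  01101011110011  ->  keep [0110101111001], discard [1], prepend 0
= 00110101111001

Answer: 00110101111001 (3449)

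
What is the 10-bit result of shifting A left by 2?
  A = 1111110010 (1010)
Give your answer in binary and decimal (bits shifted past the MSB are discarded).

Shift left by 2: drop the top 2 bit(s), append 2 zero(s) on the right.
  1111110010  ->  discard [11], keep [11110010], append 00
= 1111001000

Answer: 1111001000 (968)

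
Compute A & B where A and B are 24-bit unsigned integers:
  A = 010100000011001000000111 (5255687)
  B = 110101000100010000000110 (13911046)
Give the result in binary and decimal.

Apply & to each column (1 only where both bits are 1):
  010100000011001000000111
& 110101000100010000000110
--------------------------
  010100000000000000000110

Answer: 010100000000000000000110 (5242886)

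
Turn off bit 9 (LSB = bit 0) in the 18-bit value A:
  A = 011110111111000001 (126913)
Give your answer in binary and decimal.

Mask = ~(1 << 9) = 111111110111111111
Bit 9 of A is 1, so AND-ing with the mask clears it to 0.
  011110111111000001
& 111111110111111111
--------------------
  011110110111000001

Answer: 011110110111000001 (126401)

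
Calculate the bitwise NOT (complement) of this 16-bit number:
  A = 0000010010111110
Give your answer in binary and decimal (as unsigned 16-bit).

Flip each bit (0->1, 1->0):
  0000010010111110
  1111101101000001

Answer: 1111101101000001 (64321)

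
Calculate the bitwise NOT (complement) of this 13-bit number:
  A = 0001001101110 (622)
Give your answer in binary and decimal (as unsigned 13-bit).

Flip each bit (0->1, 1->0):
  0001001101110
  1110110010001

Answer: 1110110010001 (7569)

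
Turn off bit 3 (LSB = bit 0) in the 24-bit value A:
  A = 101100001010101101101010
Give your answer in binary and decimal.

Mask = ~(1 << 3) = 111111111111111111110111
Bit 3 of A is 1, so AND-ing with the mask clears it to 0.
  101100001010101101101010
& 111111111111111111110111
--------------------------
  101100001010101101100010

Answer: 101100001010101101100010 (11578210)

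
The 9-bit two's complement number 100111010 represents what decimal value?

MSB is 1, so the value is negative. Find the magnitude:
1. Invert bits:  011000101
2. Add 1:        011000110  = 198
3. Apply sign:   -198

Answer: -198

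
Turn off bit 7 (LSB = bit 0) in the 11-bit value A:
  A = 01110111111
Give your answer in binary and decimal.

Mask = ~(1 << 7) = 11101111111
Bit 7 of A is 1, so AND-ing with the mask clears it to 0.
  01110111111
& 11101111111
-------------
  01100111111

Answer: 01100111111 (831)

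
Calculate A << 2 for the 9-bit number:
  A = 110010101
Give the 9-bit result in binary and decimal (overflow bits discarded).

Shift left by 2: drop the top 2 bit(s), append 2 zero(s) on the right.
  110010101  ->  discard [11], keep [0010101], append 00
= 001010100

Answer: 001010100 (84)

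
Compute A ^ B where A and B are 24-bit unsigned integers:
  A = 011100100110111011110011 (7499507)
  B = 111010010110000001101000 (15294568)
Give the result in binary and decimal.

Apply ^ to each column (1 where bits differ):
  011100100110111011110011
^ 111010010110000001101000
--------------------------
  100110110000111010011011

Answer: 100110110000111010011011 (10161819)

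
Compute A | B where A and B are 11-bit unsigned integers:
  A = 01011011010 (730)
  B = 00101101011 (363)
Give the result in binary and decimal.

Apply | to each column (1 where either bit is 1):
  01011011010
| 00101101011
-------------
  01111111011

Answer: 01111111011 (1019)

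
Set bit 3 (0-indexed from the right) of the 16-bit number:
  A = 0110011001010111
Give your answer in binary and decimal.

Mask = 1 << 3 = 0000000000001000
Bit 3 of A is 0, so OR-ing with the mask flips it to 1.
  0110011001010111
| 0000000000001000
------------------
  0110011001011111

Answer: 0110011001011111 (26207)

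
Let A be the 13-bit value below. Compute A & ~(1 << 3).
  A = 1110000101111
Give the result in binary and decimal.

Mask = ~(1 << 3) = 1111111110111
Bit 3 of A is 1, so AND-ing with the mask clears it to 0.
  1110000101111
& 1111111110111
---------------
  1110000100111

Answer: 1110000100111 (7207)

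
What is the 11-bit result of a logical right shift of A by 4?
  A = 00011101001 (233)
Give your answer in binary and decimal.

Logical shift right by 4: drop the bottom 4 bit(s), prepend 4 zero(s) on the left.
  00011101001  ->  keep [0001110], discard [1001], prepend 0000
= 00000001110

Answer: 00000001110 (14)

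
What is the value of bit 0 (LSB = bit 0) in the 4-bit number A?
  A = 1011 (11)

Bit 0 is the 1st from the right.
  1011
     ^
That bit is 1.

Answer: 1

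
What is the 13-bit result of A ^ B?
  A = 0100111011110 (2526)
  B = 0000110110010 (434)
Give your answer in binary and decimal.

Apply ^ to each column (1 where bits differ):
  0100111011110
^ 0000110110010
---------------
  0100001101100

Answer: 0100001101100 (2156)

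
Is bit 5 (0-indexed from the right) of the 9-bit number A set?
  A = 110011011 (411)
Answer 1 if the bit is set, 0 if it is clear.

Bit 5 is the 6th from the right.
  110011011
     ^
That bit is 0.

Answer: 0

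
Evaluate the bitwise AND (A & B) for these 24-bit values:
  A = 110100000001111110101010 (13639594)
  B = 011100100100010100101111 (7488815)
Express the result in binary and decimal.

Apply & to each column (1 only where both bits are 1):
  110100000001111110101010
& 011100100100010100101111
--------------------------
  010100000000010100101010

Answer: 010100000000010100101010 (5244202)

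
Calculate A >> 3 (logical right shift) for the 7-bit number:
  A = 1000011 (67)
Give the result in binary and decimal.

Logical shift right by 3: drop the bottom 3 bit(s), prepend 3 zero(s) on the left.
  1000011  ->  keep [1000], discard [011], prepend 000
= 0001000

Answer: 0001000 (8)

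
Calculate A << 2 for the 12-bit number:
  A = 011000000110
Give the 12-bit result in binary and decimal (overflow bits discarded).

Shift left by 2: drop the top 2 bit(s), append 2 zero(s) on the right.
  011000000110  ->  discard [01], keep [1000000110], append 00
= 100000011000

Answer: 100000011000 (2072)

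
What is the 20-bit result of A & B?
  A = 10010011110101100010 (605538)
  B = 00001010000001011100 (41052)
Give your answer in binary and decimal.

Apply & to each column (1 only where both bits are 1):
  10010011110101100010
& 00001010000001011100
----------------------
  00000010000001000000

Answer: 00000010000001000000 (8256)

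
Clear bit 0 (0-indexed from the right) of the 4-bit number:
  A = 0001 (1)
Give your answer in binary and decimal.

Mask = ~(1 << 0) = 1110
Bit 0 of A is 1, so AND-ing with the mask clears it to 0.
  0001
& 1110
------
  0000

Answer: 0000 (0)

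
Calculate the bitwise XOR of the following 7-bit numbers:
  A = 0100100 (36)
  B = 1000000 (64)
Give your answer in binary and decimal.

Apply ^ to each column (1 where bits differ):
  0100100
^ 1000000
---------
  1100100

Answer: 1100100 (100)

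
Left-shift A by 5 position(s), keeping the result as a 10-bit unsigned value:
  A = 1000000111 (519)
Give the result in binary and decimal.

Shift left by 5: drop the top 5 bit(s), append 5 zero(s) on the right.
  1000000111  ->  discard [10000], keep [00111], append 00000
= 0011100000

Answer: 0011100000 (224)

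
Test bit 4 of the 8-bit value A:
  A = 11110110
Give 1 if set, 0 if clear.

Bit 4 is the 5th from the right.
  11110110
     ^
That bit is 1.

Answer: 1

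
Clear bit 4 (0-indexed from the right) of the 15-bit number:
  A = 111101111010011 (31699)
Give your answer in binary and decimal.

Mask = ~(1 << 4) = 111111111101111
Bit 4 of A is 1, so AND-ing with the mask clears it to 0.
  111101111010011
& 111111111101111
-----------------
  111101111000011

Answer: 111101111000011 (31683)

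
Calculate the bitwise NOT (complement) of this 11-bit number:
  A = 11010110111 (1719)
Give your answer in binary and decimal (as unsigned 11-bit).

Flip each bit (0->1, 1->0):
  11010110111
  00101001000

Answer: 00101001000 (328)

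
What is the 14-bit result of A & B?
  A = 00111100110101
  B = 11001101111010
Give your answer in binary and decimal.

Apply & to each column (1 only where both bits are 1):
  00111100110101
& 11001101111010
----------------
  00001100110000

Answer: 00001100110000 (816)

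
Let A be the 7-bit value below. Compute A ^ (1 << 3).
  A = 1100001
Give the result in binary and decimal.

Mask = 1 << 3 = 0001000
Bit 3 of A is 0; XOR with the mask flips it to 1.
  1100001
^ 0001000
---------
  1101001

Answer: 1101001 (105)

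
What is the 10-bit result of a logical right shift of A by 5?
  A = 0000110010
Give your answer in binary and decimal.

Logical shift right by 5: drop the bottom 5 bit(s), prepend 5 zero(s) on the left.
  0000110010  ->  keep [00001], discard [10010], prepend 00000
= 0000000001

Answer: 0000000001 (1)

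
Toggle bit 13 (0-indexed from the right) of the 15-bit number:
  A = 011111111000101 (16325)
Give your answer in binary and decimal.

Mask = 1 << 13 = 010000000000000
Bit 13 of A is 1; XOR with the mask flips it to 0.
  011111111000101
^ 010000000000000
-----------------
  001111111000101

Answer: 001111111000101 (8133)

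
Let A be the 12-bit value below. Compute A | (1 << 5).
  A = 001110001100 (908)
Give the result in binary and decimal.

Mask = 1 << 5 = 000000100000
Bit 5 of A is 0, so OR-ing with the mask flips it to 1.
  001110001100
| 000000100000
--------------
  001110101100

Answer: 001110101100 (940)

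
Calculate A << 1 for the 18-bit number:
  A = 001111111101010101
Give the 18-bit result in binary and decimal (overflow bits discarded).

Shift left by 1: drop the top 1 bit(s), append 1 zero(s) on the right.
  001111111101010101  ->  discard [0], keep [01111111101010101], append 0
= 011111111010101010

Answer: 011111111010101010 (130730)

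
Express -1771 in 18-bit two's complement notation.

1. Binary of +1771:  000000011011101011
2. Invert bits:     111111100100010100
3. Add 1:           111111100100010101

Answer: 111111100100010101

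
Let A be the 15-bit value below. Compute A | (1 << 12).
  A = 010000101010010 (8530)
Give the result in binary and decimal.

Mask = 1 << 12 = 001000000000000
Bit 12 of A is 0, so OR-ing with the mask flips it to 1.
  010000101010010
| 001000000000000
-----------------
  011000101010010

Answer: 011000101010010 (12626)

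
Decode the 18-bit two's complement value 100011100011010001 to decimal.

MSB is 1, so the value is negative. Find the magnitude:
1. Invert bits:  011100011100101110
2. Add 1:        011100011100101111  = 116527
3. Apply sign:   -116527

Answer: -116527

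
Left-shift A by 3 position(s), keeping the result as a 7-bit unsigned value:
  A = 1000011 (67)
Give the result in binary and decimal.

Shift left by 3: drop the top 3 bit(s), append 3 zero(s) on the right.
  1000011  ->  discard [100], keep [0011], append 000
= 0011000

Answer: 0011000 (24)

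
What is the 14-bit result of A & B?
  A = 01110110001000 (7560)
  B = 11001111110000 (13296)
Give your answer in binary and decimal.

Apply & to each column (1 only where both bits are 1):
  01110110001000
& 11001111110000
----------------
  01000110000000

Answer: 01000110000000 (4480)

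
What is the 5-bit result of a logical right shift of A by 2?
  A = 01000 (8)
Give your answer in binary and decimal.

Logical shift right by 2: drop the bottom 2 bit(s), prepend 2 zero(s) on the left.
  01000  ->  keep [010], discard [00], prepend 00
= 00010

Answer: 00010 (2)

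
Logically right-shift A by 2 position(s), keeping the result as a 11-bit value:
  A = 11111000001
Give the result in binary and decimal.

Logical shift right by 2: drop the bottom 2 bit(s), prepend 2 zero(s) on the left.
  11111000001  ->  keep [111110000], discard [01], prepend 00
= 00111110000

Answer: 00111110000 (496)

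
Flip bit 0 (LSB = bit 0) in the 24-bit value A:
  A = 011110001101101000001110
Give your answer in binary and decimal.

Mask = 1 << 0 = 000000000000000000000001
Bit 0 of A is 0; XOR with the mask flips it to 1.
  011110001101101000001110
^ 000000000000000000000001
--------------------------
  011110001101101000001111

Answer: 011110001101101000001111 (7920143)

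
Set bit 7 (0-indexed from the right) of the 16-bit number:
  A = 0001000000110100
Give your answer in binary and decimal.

Mask = 1 << 7 = 0000000010000000
Bit 7 of A is 0, so OR-ing with the mask flips it to 1.
  0001000000110100
| 0000000010000000
------------------
  0001000010110100

Answer: 0001000010110100 (4276)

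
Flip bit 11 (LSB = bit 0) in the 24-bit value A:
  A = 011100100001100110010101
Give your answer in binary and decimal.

Mask = 1 << 11 = 000000000000100000000000
Bit 11 of A is 1; XOR with the mask flips it to 0.
  011100100001100110010101
^ 000000000000100000000000
--------------------------
  011100100001000110010101

Answer: 011100100001000110010101 (7475605)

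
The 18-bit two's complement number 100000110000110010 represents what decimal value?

MSB is 1, so the value is negative. Find the magnitude:
1. Invert bits:  011111001111001101
2. Add 1:        011111001111001110  = 127950
3. Apply sign:   -127950

Answer: -127950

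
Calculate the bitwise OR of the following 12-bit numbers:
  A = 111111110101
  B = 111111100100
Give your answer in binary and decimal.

Apply | to each column (1 where either bit is 1):
  111111110101
| 111111100100
--------------
  111111110101

Answer: 111111110101 (4085)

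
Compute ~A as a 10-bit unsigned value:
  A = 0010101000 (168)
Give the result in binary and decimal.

Flip each bit (0->1, 1->0):
  0010101000
  1101010111

Answer: 1101010111 (855)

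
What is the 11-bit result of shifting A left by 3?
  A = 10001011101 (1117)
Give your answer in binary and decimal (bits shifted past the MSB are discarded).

Shift left by 3: drop the top 3 bit(s), append 3 zero(s) on the right.
  10001011101  ->  discard [100], keep [01011101], append 000
= 01011101000

Answer: 01011101000 (744)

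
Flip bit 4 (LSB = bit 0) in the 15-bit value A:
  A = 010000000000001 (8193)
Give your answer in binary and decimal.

Mask = 1 << 4 = 000000000010000
Bit 4 of A is 0; XOR with the mask flips it to 1.
  010000000000001
^ 000000000010000
-----------------
  010000000010001

Answer: 010000000010001 (8209)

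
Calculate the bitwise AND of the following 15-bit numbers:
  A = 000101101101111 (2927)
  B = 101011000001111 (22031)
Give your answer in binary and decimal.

Apply & to each column (1 only where both bits are 1):
  000101101101111
& 101011000001111
-----------------
  000001000001111

Answer: 000001000001111 (527)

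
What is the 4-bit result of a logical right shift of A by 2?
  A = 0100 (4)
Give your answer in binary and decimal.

Logical shift right by 2: drop the bottom 2 bit(s), prepend 2 zero(s) on the left.
  0100  ->  keep [01], discard [00], prepend 00
= 0001

Answer: 0001 (1)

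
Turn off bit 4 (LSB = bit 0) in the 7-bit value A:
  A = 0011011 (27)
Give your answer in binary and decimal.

Mask = ~(1 << 4) = 1101111
Bit 4 of A is 1, so AND-ing with the mask clears it to 0.
  0011011
& 1101111
---------
  0001011

Answer: 0001011 (11)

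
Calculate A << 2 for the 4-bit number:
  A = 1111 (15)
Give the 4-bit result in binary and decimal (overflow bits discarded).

Shift left by 2: drop the top 2 bit(s), append 2 zero(s) on the right.
  1111  ->  discard [11], keep [11], append 00
= 1100

Answer: 1100 (12)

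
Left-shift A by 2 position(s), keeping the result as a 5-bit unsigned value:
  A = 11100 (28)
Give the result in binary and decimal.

Shift left by 2: drop the top 2 bit(s), append 2 zero(s) on the right.
  11100  ->  discard [11], keep [100], append 00
= 10000

Answer: 10000 (16)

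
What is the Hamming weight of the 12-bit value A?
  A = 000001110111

000001110111
1-bits at positions (from bit 0 = LSB): 0, 1, 2, 4, 5, 6
Count = 6

Answer: 6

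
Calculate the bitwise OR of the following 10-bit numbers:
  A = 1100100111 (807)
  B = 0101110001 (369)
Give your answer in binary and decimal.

Apply | to each column (1 where either bit is 1):
  1100100111
| 0101110001
------------
  1101110111

Answer: 1101110111 (887)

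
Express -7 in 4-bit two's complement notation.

1. Binary of +7:  0111
2. Invert bits:     1000
3. Add 1:           1001

Answer: 1001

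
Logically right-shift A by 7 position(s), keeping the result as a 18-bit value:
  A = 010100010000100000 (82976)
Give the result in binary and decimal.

Logical shift right by 7: drop the bottom 7 bit(s), prepend 7 zero(s) on the left.
  010100010000100000  ->  keep [01010001000], discard [0100000], prepend 0000000
= 000000001010001000

Answer: 000000001010001000 (648)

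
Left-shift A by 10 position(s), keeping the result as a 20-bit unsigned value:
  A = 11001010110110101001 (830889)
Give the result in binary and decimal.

Shift left by 10: drop the top 10 bit(s), append 10 zero(s) on the right.
  11001010110110101001  ->  discard [1100101011], keep [0110101001], append 0000000000
= 01101010010000000000

Answer: 01101010010000000000 (435200)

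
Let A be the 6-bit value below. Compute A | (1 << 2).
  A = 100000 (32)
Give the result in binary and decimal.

Mask = 1 << 2 = 000100
Bit 2 of A is 0, so OR-ing with the mask flips it to 1.
  100000
| 000100
--------
  100100

Answer: 100100 (36)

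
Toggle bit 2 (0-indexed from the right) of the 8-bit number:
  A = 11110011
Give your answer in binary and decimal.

Mask = 1 << 2 = 00000100
Bit 2 of A is 0; XOR with the mask flips it to 1.
  11110011
^ 00000100
----------
  11110111

Answer: 11110111 (247)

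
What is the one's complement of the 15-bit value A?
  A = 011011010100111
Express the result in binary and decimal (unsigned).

Flip each bit (0->1, 1->0):
  011011010100111
  100100101011000

Answer: 100100101011000 (18776)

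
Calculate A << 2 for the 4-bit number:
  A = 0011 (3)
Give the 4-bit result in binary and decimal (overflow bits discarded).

Shift left by 2: drop the top 2 bit(s), append 2 zero(s) on the right.
  0011  ->  discard [00], keep [11], append 00
= 1100

Answer: 1100 (12)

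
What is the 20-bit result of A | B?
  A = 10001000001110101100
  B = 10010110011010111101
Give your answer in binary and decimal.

Apply | to each column (1 where either bit is 1):
  10001000001110101100
| 10010110011010111101
----------------------
  10011110011110111101

Answer: 10011110011110111101 (649149)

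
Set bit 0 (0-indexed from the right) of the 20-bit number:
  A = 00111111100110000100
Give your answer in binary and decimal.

Mask = 1 << 0 = 00000000000000000001
Bit 0 of A is 0, so OR-ing with the mask flips it to 1.
  00111111100110000100
| 00000000000000000001
----------------------
  00111111100110000101

Answer: 00111111100110000101 (260485)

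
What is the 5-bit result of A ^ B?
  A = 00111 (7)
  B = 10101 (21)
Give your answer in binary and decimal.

Apply ^ to each column (1 where bits differ):
  00111
^ 10101
-------
  10010

Answer: 10010 (18)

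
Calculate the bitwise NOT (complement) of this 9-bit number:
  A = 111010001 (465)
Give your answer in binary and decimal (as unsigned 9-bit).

Flip each bit (0->1, 1->0):
  111010001
  000101110

Answer: 000101110 (46)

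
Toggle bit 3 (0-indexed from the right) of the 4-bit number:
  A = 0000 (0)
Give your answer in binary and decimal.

Mask = 1 << 3 = 1000
Bit 3 of A is 0; XOR with the mask flips it to 1.
  0000
^ 1000
------
  1000

Answer: 1000 (8)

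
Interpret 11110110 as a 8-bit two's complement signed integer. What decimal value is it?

MSB is 1, so the value is negative. Find the magnitude:
1. Invert bits:  00001001
2. Add 1:        00001010  = 10
3. Apply sign:   -10

Answer: -10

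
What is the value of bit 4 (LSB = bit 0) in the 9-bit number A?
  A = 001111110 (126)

Bit 4 is the 5th from the right.
  001111110
      ^
That bit is 1.

Answer: 1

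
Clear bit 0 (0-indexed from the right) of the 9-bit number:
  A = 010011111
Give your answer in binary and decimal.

Mask = ~(1 << 0) = 111111110
Bit 0 of A is 1, so AND-ing with the mask clears it to 0.
  010011111
& 111111110
-----------
  010011110

Answer: 010011110 (158)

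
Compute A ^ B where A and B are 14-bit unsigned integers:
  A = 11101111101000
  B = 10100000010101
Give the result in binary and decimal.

Apply ^ to each column (1 where bits differ):
  11101111101000
^ 10100000010101
----------------
  01001111111101

Answer: 01001111111101 (5117)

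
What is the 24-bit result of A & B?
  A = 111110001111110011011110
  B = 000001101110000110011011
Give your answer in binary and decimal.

Apply & to each column (1 only where both bits are 1):
  111110001111110011011110
& 000001101110000110011011
--------------------------
  000000001110000010011010

Answer: 000000001110000010011010 (57498)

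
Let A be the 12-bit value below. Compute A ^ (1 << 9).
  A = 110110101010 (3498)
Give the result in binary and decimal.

Mask = 1 << 9 = 001000000000
Bit 9 of A is 0; XOR with the mask flips it to 1.
  110110101010
^ 001000000000
--------------
  111110101010

Answer: 111110101010 (4010)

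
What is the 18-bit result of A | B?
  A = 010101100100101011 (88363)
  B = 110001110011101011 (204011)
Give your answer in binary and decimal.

Apply | to each column (1 where either bit is 1):
  010101100100101011
| 110001110011101011
--------------------
  110101110111101011

Answer: 110101110111101011 (220651)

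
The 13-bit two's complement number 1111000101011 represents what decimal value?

MSB is 1, so the value is negative. Find the magnitude:
1. Invert bits:  0000111010100
2. Add 1:        0000111010101  = 469
3. Apply sign:   -469

Answer: -469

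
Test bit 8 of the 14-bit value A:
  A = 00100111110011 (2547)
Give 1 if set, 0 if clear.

Bit 8 is the 9th from the right.
  00100111110011
       ^
That bit is 1.

Answer: 1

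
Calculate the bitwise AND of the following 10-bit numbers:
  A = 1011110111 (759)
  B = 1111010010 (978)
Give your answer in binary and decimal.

Apply & to each column (1 only where both bits are 1):
  1011110111
& 1111010010
------------
  1011010010

Answer: 1011010010 (722)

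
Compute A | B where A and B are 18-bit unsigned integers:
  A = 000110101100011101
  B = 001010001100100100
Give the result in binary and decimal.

Apply | to each column (1 where either bit is 1):
  000110101100011101
| 001010001100100100
--------------------
  001110101100111101

Answer: 001110101100111101 (60221)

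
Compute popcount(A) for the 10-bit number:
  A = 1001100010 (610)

1001100010
1-bits at positions (from bit 0 = LSB): 1, 5, 6, 9
Count = 4

Answer: 4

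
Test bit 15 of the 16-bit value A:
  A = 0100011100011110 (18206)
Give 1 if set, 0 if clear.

Bit 15 is the 16th from the right.
  0100011100011110
  ^
That bit is 0.

Answer: 0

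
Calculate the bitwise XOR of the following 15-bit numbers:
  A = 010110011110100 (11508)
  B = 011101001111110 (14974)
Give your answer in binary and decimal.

Apply ^ to each column (1 where bits differ):
  010110011110100
^ 011101001111110
-----------------
  001011010001010

Answer: 001011010001010 (5770)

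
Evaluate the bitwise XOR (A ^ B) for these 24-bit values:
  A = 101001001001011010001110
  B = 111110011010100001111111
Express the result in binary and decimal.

Apply ^ to each column (1 where bits differ):
  101001001001011010001110
^ 111110011010100001111111
--------------------------
  010111010011111011110001

Answer: 010111010011111011110001 (6110961)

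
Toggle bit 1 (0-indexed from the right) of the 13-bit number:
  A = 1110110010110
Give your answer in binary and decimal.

Mask = 1 << 1 = 0000000000010
Bit 1 of A is 1; XOR with the mask flips it to 0.
  1110110010110
^ 0000000000010
---------------
  1110110010100

Answer: 1110110010100 (7572)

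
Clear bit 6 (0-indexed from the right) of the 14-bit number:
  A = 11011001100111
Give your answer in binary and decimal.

Mask = ~(1 << 6) = 11111110111111
Bit 6 of A is 1, so AND-ing with the mask clears it to 0.
  11011001100111
& 11111110111111
----------------
  11011000100111

Answer: 11011000100111 (13863)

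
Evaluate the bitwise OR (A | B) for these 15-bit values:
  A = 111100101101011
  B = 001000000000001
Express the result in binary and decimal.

Apply | to each column (1 where either bit is 1):
  111100101101011
| 001000000000001
-----------------
  111100101101011

Answer: 111100101101011 (31083)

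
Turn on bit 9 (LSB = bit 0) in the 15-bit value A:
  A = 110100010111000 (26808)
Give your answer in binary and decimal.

Mask = 1 << 9 = 000001000000000
Bit 9 of A is 0, so OR-ing with the mask flips it to 1.
  110100010111000
| 000001000000000
-----------------
  110101010111000

Answer: 110101010111000 (27320)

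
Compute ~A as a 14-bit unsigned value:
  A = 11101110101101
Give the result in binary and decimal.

Flip each bit (0->1, 1->0):
  11101110101101
  00010001010010

Answer: 00010001010010 (1106)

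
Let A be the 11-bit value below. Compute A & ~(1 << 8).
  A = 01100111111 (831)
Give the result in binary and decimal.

Mask = ~(1 << 8) = 11011111111
Bit 8 of A is 1, so AND-ing with the mask clears it to 0.
  01100111111
& 11011111111
-------------
  01000111111

Answer: 01000111111 (575)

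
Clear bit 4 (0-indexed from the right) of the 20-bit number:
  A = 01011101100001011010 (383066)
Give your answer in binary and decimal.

Mask = ~(1 << 4) = 11111111111111101111
Bit 4 of A is 1, so AND-ing with the mask clears it to 0.
  01011101100001011010
& 11111111111111101111
----------------------
  01011101100001001010

Answer: 01011101100001001010 (383050)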